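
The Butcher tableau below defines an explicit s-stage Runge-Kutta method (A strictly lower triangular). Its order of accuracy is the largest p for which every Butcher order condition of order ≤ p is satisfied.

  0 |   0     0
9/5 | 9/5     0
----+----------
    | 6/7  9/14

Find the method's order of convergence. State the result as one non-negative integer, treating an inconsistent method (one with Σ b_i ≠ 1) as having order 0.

0

b = (6/7, 9/14)
c = (0, 9/5)
Σ b_i: 6/7·1 + 9/14·1 = 3/2 ≠ 1 ⇒ order 0.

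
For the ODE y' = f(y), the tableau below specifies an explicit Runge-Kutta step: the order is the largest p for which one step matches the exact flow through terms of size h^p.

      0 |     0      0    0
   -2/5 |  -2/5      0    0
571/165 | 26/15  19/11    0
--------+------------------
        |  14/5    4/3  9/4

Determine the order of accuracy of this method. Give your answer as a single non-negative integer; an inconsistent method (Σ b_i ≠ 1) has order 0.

0

b = (14/5, 4/3, 9/4)
c = (0, -2/5, 571/165)
Ac = (0, 0, -38/55)
Σ b_i: 14/5·1 + 4/3·1 + 9/4·1 = 383/60 ≠ 1 ⇒ order 0.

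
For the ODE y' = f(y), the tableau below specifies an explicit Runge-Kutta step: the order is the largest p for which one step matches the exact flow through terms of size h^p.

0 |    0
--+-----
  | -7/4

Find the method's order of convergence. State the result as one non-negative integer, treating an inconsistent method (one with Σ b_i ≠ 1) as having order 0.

0

b = (-7/4)
c = (0)
Σ b_i: (-7/4)·1 = -7/4 ≠ 1 ⇒ order 0.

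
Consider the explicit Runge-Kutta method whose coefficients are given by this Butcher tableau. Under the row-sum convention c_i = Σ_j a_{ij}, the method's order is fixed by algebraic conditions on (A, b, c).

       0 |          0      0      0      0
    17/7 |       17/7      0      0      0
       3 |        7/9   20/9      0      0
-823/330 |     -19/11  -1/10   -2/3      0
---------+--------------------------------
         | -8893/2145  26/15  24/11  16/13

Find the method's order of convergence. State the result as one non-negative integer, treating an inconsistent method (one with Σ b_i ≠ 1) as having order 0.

b = (-8893/2145, 26/15, 24/11, 16/13)
c = (0, 17/7, 3, -823/330)
Ac = (0, 0, 340/63, -157/70)
Σ b_i: (-8893/2145)·1 + 26/15·1 + 24/11·1 + 16/13·1 = 1 ✓
b·c: 26/15·17/7 + 24/11·3 + 16/13·(-823/330) = 38466/5005 ≠ 1/2 ⇒ order 1.

1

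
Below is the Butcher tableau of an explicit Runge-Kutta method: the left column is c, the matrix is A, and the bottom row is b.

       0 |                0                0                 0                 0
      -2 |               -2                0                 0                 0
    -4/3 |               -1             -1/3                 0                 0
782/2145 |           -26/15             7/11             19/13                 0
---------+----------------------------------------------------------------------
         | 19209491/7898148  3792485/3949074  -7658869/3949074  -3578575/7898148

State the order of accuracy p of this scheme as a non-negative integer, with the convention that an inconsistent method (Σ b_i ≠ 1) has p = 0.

3

b = (19209491/7898148, 3792485/3949074, -7658869/3949074, -3578575/7898148)
c = (0, -2, -4/3, 782/2145)
Ac = (0, 0, 2/3, -1382/429)
Σ b_i: 19209491/7898148·1 + 3792485/3949074·1 + (-7658869/3949074)·1 + (-3578575/7898148)·1 = 1 ✓
b·c: 3792485/3949074·(-2) + (-7658869/3949074)·(-4/3) + (-3578575/7898148)·782/2145 = 1/2 ✓
b·c²: 3792485/3949074·4 + (-7658869/3949074)·16/9 + (-3578575/7898148)·611524/4601025 = 1/3 ✓
b·Ac: (-7658869/3949074)·2/3 + (-3578575/7898148)·(-1382/429) = 1/6 ✓
b·c³: 3792485/3949074·(-8) + (-7658869/3949074)·(-64/27) + (-3578575/7898148)·478211768/9869198625 = -39485879858/12706145595 ≠ 1/4 ⇒ order 3.
b·(c∘Ac): (-7658869/3949074)·(-8/9) + (-3578575/7898148)·(-1080724/920205) = 13363937/5923611 ≠ 1/8
b·Ac²: (-7658869/3949074)·(-4/3) + (-3578575/7898148)·6620/1287 = 238781/935307 ≠ 1/12
b·A²c: (-3578575/7898148)·38/39 = -275275/623538 ≠ 1/24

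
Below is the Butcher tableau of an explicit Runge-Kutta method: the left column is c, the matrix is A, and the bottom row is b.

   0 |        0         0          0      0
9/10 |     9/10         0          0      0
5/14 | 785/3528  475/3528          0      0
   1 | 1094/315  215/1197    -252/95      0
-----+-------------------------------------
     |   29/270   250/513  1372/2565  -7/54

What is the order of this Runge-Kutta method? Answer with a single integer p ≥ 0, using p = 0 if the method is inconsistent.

4

b = (29/270, 250/513, 1372/2565, -7/54)
c = (0, 9/10, 5/14, 1)
Ac = (0, 0, 95/784, -11/14)
Σ b_i: 29/270·1 + 250/513·1 + 1372/2565·1 + (-7/54)·1 = 1 ✓
b·c: 250/513·9/10 + 1372/2565·5/14 + (-7/54)·1 = 1/2 ✓
b·c²: 250/513·81/100 + 1372/2565·25/196 + (-7/54)·1 = 1/3 ✓
b·Ac: 1372/2565·95/784 + (-7/54)·(-11/14) = 1/6 ✓
b·c³: 250/513·729/1000 + 1372/2565·125/2744 + (-7/54)·1 = 1/4 ✓
b·(c∘Ac): 1372/2565·475/10976 + (-7/54)·(-11/14) = 1/8 ✓
b·Ac²: 1372/2565·171/1568 + (-7/54)·(-27/140) = 1/12 ✓
b·A²c: (-7/54)·(-9/28) = 1/24 ✓; 4 stages ⇒ order 4.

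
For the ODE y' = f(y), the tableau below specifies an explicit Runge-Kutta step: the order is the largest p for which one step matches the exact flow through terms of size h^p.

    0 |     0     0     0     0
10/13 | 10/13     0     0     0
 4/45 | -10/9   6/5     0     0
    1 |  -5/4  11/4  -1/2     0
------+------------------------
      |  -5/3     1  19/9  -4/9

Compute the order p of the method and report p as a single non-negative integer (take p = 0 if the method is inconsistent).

b = (-5/3, 1, 19/9, -4/9)
c = (0, 10/13, 4/45, 1)
Ac = (0, 0, 12/13, 2423/1170)
Σ b_i: (-5/3)·1 + 1·1 + 19/9·1 + (-4/9)·1 = 1 ✓
b·c: 1·10/13 + 19/9·4/45 + (-4/9)·1 = 2698/5265 ≠ 1/2 ⇒ order 1.

1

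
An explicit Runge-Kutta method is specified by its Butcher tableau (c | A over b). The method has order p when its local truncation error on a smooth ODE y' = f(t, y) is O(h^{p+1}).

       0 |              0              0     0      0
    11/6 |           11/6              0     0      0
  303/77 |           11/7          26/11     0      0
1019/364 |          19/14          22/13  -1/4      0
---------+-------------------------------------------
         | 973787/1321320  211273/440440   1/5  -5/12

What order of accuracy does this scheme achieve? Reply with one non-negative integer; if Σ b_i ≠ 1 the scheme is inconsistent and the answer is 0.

b = (973787/1321320, 211273/440440, 1/5, -5/12)
c = (0, 11/6, 303/77, 1019/364)
Ac = (0, 0, 13/3, 25451/12012)
Σ b_i: 973787/1321320·1 + 211273/440440·1 + 1/5·1 + (-5/12)·1 = 1 ✓
b·c: 211273/440440·11/6 + 1/5·303/77 + (-5/12)·1019/364 = 1/2 ✓
b·c²: 211273/440440·121/36 + 1/5·91809/5929 + (-5/12)·1038361/132496 = 4166583227/2885762880 ≠ 1/3 ⇒ order 2.
b·Ac: 1/5·13/3 + (-5/12)·25451/12012 = -11651/720720 ≠ 1/6

2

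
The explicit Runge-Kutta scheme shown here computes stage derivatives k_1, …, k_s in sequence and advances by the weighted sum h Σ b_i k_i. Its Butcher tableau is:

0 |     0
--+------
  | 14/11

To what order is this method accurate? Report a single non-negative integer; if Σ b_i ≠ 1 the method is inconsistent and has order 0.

b = (14/11)
c = (0)
Σ b_i: 14/11·1 = 14/11 ≠ 1 ⇒ order 0.

0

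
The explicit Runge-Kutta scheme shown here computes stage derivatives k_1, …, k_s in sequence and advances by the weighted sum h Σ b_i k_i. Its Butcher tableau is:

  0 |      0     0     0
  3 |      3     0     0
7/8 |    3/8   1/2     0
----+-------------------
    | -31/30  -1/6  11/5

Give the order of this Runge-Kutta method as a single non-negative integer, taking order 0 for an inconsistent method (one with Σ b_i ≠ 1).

1

b = (-31/30, -1/6, 11/5)
c = (0, 3, 7/8)
Ac = (0, 0, 3/2)
Σ b_i: (-31/30)·1 + (-1/6)·1 + 11/5·1 = 1 ✓
b·c: (-1/6)·3 + 11/5·7/8 = 57/40 ≠ 1/2 ⇒ order 1.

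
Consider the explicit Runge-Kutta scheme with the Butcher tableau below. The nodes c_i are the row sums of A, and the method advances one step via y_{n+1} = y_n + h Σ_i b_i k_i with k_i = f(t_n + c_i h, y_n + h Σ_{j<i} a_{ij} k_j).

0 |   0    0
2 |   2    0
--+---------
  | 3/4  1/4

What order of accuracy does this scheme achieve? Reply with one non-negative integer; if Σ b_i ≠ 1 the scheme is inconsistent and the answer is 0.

2

b = (3/4, 1/4)
c = (0, 2)
Σ b_i: 3/4·1 + 1/4·1 = 1 ✓
b·c: 1/4·2 = 1/2 ✓; 2 stages ⇒ order 2.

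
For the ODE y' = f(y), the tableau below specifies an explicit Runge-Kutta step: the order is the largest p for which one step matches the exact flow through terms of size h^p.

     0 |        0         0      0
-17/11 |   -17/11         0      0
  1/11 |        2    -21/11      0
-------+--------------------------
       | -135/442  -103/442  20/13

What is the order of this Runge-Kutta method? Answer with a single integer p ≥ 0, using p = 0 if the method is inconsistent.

2

b = (-135/442, -103/442, 20/13)
c = (0, -17/11, 1/11)
Ac = (0, 0, 357/121)
Σ b_i: (-135/442)·1 + (-103/442)·1 + 20/13·1 = 1 ✓
b·c: (-103/442)·(-17/11) + 20/13·1/11 = 1/2 ✓
b·c²: (-103/442)·289/121 + 20/13·1/121 = -1711/3146 ≠ 1/3 ⇒ order 2.
b·Ac: 20/13·357/121 = 7140/1573 ≠ 1/6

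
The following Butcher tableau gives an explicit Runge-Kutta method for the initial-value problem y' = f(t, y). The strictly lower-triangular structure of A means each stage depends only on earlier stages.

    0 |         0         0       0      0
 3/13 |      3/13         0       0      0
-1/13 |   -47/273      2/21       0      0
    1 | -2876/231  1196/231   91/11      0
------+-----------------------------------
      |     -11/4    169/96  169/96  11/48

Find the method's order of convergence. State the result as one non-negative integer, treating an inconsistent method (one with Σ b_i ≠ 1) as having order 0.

b = (-11/4, 169/96, 169/96, 11/48)
c = (0, 3/13, -1/13, 1)
Ac = (0, 0, 2/91, 43/77)
Σ b_i: (-11/4)·1 + 169/96·1 + 169/96·1 + 11/48·1 = 1 ✓
b·c: 169/96·3/13 + 169/96·(-1/13) + 11/48·1 = 1/2 ✓
b·c²: 169/96·9/169 + 169/96·1/169 + 11/48·1 = 1/3 ✓
b·Ac: 169/96·2/91 + 11/48·43/77 = 1/6 ✓
b·c³: 169/96·27/2197 + 169/96·(-1/2197) + 11/48·1 = 1/4 ✓
b·(c∘Ac): 169/96·(-2/1183) + 11/48·43/77 = 1/8 ✓
b·Ac²: 169/96·6/1183 + 11/48·25/77 = 1/12 ✓
b·A²c: 11/48·2/11 = 1/24 ✓; 4 stages ⇒ order 4.

4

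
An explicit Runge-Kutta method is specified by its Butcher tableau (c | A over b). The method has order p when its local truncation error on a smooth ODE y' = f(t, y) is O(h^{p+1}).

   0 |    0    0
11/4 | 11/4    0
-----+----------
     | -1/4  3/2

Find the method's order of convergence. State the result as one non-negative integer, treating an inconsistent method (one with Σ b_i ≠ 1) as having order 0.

b = (-1/4, 3/2)
c = (0, 11/4)
Σ b_i: (-1/4)·1 + 3/2·1 = 5/4 ≠ 1 ⇒ order 0.

0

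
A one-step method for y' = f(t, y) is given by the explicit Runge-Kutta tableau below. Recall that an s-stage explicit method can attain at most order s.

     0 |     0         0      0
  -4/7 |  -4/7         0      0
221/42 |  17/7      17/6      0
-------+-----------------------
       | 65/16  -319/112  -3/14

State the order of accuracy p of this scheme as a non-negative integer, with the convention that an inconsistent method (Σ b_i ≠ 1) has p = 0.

b = (65/16, -319/112, -3/14)
c = (0, -4/7, 221/42)
Ac = (0, 0, -34/21)
Σ b_i: 65/16·1 + (-319/112)·1 + (-3/14)·1 = 1 ✓
b·c: (-319/112)·(-4/7) + (-3/14)·221/42 = 1/2 ✓
b·c²: (-319/112)·16/49 + (-3/14)·48841/1764 = -1153/168 ≠ 1/3 ⇒ order 2.
b·Ac: (-3/14)·(-34/21) = 17/49 ≠ 1/6

2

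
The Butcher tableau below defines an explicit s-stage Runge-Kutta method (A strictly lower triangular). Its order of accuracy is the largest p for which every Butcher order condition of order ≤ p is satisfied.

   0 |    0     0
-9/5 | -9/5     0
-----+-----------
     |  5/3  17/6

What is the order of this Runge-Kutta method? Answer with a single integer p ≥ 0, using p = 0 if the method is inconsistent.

b = (5/3, 17/6)
c = (0, -9/5)
Σ b_i: 5/3·1 + 17/6·1 = 9/2 ≠ 1 ⇒ order 0.

0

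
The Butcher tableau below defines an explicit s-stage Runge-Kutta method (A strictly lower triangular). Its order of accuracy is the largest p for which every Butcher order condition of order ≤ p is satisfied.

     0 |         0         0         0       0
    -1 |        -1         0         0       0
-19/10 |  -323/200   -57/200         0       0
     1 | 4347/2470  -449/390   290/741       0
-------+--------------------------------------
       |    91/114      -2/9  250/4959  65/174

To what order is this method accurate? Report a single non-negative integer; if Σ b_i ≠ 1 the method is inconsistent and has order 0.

b = (91/114, -2/9, 250/4959, 65/174)
c = (0, -1, -19/10, 1)
Ac = (0, 0, 57/200, 53/130)
Σ b_i: 91/114·1 + (-2/9)·1 + 250/4959·1 + 65/174·1 = 1 ✓
b·c: (-2/9)·(-1) + 250/4959·(-19/10) + 65/174·1 = 1/2 ✓
b·c²: (-2/9)·1 + 250/4959·361/100 + 65/174·1 = 1/3 ✓
b·Ac: 250/4959·57/200 + 65/174·53/130 = 1/6 ✓
b·c³: (-2/9)·(-1) + 250/4959·(-6859/1000) + 65/174·1 = 1/4 ✓
b·(c∘Ac): 250/4959·(-1083/2000) + 65/174·53/130 = 1/8 ✓
b·Ac²: 250/4959·(-57/200) + 65/174·17/65 = 1/12 ✓
b·A²c: 65/174·29/260 = 1/24 ✓; 4 stages ⇒ order 4.

4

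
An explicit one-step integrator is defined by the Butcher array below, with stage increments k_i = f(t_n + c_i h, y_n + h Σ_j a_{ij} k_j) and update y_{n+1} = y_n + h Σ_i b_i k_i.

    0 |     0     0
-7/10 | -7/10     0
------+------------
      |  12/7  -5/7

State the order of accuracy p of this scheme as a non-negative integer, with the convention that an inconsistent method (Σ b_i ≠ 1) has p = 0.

b = (12/7, -5/7)
c = (0, -7/10)
Σ b_i: 12/7·1 + (-5/7)·1 = 1 ✓
b·c: (-5/7)·(-7/10) = 1/2 ✓; 2 stages ⇒ order 2.

2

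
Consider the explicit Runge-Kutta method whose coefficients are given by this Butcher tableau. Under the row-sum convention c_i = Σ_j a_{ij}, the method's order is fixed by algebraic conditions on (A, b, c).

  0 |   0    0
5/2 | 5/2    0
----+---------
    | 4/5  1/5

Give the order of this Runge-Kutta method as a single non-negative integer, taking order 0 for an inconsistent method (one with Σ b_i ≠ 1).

b = (4/5, 1/5)
c = (0, 5/2)
Σ b_i: 4/5·1 + 1/5·1 = 1 ✓
b·c: 1/5·5/2 = 1/2 ✓; 2 stages ⇒ order 2.

2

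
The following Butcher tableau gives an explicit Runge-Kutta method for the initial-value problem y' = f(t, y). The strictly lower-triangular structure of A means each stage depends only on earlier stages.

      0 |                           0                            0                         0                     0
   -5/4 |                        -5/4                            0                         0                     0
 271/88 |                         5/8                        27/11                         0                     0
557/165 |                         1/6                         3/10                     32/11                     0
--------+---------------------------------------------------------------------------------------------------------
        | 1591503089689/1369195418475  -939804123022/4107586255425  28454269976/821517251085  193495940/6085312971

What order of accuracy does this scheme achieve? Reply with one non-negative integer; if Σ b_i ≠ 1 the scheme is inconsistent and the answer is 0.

3

b = (1591503089689/1369195418475, -939804123022/4107586255425, 28454269976/821517251085, 193495940/6085312971)
c = (0, -5/4, 271/88, 557/165)
Ac = (0, 0, -135/44, 8309/968)
Σ b_i: 1591503089689/1369195418475·1 + (-939804123022/4107586255425)·1 + 28454269976/821517251085·1 + 193495940/6085312971·1 = 1 ✓
b·c: (-939804123022/4107586255425)·(-5/4) + 28454269976/821517251085·271/88 + 193495940/6085312971·557/165 = 1/2 ✓
b·c²: (-939804123022/4107586255425)·25/16 + 28454269976/821517251085·73441/7744 + 193495940/6085312971·310249/27225 = 1/3 ✓
b·Ac: 28454269976/821517251085·(-135/44) + 193495940/6085312971·8309/968 = 1/6 ✓
b·c³: (-939804123022/4107586255425)·(-125/64) + 28454269976/821517251085·19902511/681472 + 193495940/6085312971·172808693/4492125 = 7754612723260091/2891740723819200 ≠ 1/4 ⇒ order 3.
b·(c∘Ac): 28454269976/821517251085·(-36585/3872) + 193495940/6085312971·4628113/159720 = 477221408981/803261312172 ≠ 1/8
b·Ac²: 28454269976/821517251085·675/176 + 193495940/6085312971·1195021/42592 = 548887145425/535507541448 ≠ 1/12
b·A²c: 193495940/6085312971·(-1080/121) = -575690400/2028437657 ≠ 1/24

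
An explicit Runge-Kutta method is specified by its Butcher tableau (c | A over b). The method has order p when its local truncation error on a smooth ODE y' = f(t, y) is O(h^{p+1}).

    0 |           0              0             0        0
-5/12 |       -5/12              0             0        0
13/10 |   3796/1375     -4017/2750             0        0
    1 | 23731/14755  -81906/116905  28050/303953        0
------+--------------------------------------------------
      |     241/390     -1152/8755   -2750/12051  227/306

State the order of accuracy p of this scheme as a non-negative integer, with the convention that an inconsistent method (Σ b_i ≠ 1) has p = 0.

4

b = (241/390, -1152/8755, -2750/12051, 227/306)
c = (0, -5/12, 13/10, 1)
Ac = (0, 0, 1339/2200, 187/454)
Σ b_i: 241/390·1 + (-1152/8755)·1 + (-2750/12051)·1 + 227/306·1 = 1 ✓
b·c: (-1152/8755)·(-5/12) + (-2750/12051)·13/10 + 227/306·1 = 1/2 ✓
b·c²: (-1152/8755)·25/144 + (-2750/12051)·169/100 + 227/306·1 = 1/3 ✓
b·Ac: (-2750/12051)·1339/2200 + 227/306·187/454 = 1/6 ✓
b·c³: (-1152/8755)·(-125/1728) + (-2750/12051)·2197/1000 + 227/306·1 = 1/4 ✓
b·(c∘Ac): (-2750/12051)·17407/22000 + 227/306·187/454 = 1/8 ✓
b·Ac²: (-2750/12051)·(-1339/5280) + 227/306·187/5448 = 1/12 ✓
b·A²c: 227/306·51/908 = 1/24 ✓; 4 stages ⇒ order 4.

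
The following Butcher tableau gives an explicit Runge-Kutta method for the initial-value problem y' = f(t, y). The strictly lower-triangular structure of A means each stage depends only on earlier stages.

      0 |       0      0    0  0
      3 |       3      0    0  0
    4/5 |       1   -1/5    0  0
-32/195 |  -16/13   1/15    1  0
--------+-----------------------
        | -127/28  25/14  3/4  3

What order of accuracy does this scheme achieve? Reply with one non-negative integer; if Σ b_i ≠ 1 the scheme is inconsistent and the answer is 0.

b = (-127/28, 25/14, 3/4, 3)
c = (0, 3, 4/5, -32/195)
Ac = (0, 0, -3/5, 1)
Σ b_i: (-127/28)·1 + 25/14·1 + 3/4·1 + 3·1 = 1 ✓
b·c: 25/14·3 + 3/4·4/5 + 3·(-32/195) = 4973/910 ≠ 1/2 ⇒ order 1.

1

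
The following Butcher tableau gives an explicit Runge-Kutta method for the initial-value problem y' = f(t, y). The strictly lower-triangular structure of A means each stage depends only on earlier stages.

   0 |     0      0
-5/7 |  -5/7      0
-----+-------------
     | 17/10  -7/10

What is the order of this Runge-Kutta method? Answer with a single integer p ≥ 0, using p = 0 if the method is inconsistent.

2

b = (17/10, -7/10)
c = (0, -5/7)
Σ b_i: 17/10·1 + (-7/10)·1 = 1 ✓
b·c: (-7/10)·(-5/7) = 1/2 ✓; 2 stages ⇒ order 2.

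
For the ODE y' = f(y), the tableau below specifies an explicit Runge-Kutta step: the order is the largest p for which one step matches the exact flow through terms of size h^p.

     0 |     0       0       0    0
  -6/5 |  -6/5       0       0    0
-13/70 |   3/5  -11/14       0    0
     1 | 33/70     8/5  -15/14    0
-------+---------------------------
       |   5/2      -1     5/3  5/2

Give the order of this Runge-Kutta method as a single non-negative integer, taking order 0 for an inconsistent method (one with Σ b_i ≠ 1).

0

b = (5/2, -1, 5/3, 5/2)
c = (0, -6/5, -13/70, 1)
Ac = (0, 0, 33/35, -8433/4900)
Σ b_i: 5/2·1 + (-1)·1 + 5/3·1 + 5/2·1 = 17/3 ≠ 1 ⇒ order 0.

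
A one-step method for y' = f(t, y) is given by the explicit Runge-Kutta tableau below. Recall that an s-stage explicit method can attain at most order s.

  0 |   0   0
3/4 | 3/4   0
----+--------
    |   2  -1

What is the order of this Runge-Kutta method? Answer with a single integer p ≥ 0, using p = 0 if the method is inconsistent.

b = (2, -1)
c = (0, 3/4)
Σ b_i: 2·1 + (-1)·1 = 1 ✓
b·c: (-1)·3/4 = -3/4 ≠ 1/2 ⇒ order 1.

1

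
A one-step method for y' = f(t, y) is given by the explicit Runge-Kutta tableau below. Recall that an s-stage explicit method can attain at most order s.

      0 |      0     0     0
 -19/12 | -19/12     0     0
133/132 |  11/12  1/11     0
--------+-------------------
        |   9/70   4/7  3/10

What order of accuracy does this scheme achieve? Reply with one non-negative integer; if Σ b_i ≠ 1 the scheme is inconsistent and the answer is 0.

1

b = (9/70, 4/7, 3/10)
c = (0, -19/12, 133/132)
Ac = (0, 0, -19/132)
Σ b_i: 9/70·1 + 4/7·1 + 3/10·1 = 1 ✓
b·c: 4/7·(-19/12) + 3/10·133/132 = -5567/9240 ≠ 1/2 ⇒ order 1.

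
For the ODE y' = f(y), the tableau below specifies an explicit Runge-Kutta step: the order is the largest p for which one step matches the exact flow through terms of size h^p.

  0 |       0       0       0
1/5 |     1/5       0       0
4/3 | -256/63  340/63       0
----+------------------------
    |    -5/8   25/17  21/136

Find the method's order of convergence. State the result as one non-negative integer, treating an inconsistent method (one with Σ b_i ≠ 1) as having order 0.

3

b = (-5/8, 25/17, 21/136)
c = (0, 1/5, 4/3)
Ac = (0, 0, 68/63)
Σ b_i: (-5/8)·1 + 25/17·1 + 21/136·1 = 1 ✓
b·c: 25/17·1/5 + 21/136·4/3 = 1/2 ✓
b·c²: 25/17·1/25 + 21/136·16/9 = 1/3 ✓
b·Ac: 21/136·68/63 = 1/6 ✓; 3 stages ⇒ order 3.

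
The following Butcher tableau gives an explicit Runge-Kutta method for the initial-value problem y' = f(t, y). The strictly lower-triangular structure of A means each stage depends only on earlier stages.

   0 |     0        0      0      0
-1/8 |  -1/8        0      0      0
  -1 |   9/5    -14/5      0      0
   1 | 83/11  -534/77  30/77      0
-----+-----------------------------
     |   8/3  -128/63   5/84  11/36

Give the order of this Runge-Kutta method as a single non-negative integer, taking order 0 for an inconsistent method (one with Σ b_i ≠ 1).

4

b = (8/3, -128/63, 5/84, 11/36)
c = (0, -1/8, -1, 1)
Ac = (0, 0, 7/20, 21/44)
Σ b_i: 8/3·1 + (-128/63)·1 + 5/84·1 + 11/36·1 = 1 ✓
b·c: (-128/63)·(-1/8) + 5/84·(-1) + 11/36·1 = 1/2 ✓
b·c²: (-128/63)·1/64 + 5/84·1 + 11/36·1 = 1/3 ✓
b·Ac: 5/84·7/20 + 11/36·21/44 = 1/6 ✓
b·c³: (-128/63)·(-1/512) + 5/84·(-1) + 11/36·1 = 1/4 ✓
b·(c∘Ac): 5/84·(-7/20) + 11/36·21/44 = 1/8 ✓
b·Ac²: 5/84·(-7/160) + 11/36·9/32 = 1/12 ✓
b·A²c: 11/36·3/22 = 1/24 ✓; 4 stages ⇒ order 4.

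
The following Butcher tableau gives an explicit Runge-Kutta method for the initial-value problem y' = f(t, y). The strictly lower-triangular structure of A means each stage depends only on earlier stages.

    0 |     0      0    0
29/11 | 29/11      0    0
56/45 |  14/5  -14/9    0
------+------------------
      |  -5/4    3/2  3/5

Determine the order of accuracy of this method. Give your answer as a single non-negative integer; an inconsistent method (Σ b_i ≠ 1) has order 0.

b = (-5/4, 3/2, 3/5)
c = (0, 29/11, 56/45)
Ac = (0, 0, -406/99)
Σ b_i: (-5/4)·1 + 3/2·1 + 3/5·1 = 17/20 ≠ 1 ⇒ order 0.

0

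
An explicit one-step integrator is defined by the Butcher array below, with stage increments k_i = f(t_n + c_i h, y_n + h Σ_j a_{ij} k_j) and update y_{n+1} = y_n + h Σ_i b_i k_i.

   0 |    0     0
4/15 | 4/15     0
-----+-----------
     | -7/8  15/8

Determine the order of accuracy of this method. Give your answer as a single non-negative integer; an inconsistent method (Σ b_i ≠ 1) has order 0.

b = (-7/8, 15/8)
c = (0, 4/15)
Σ b_i: (-7/8)·1 + 15/8·1 = 1 ✓
b·c: 15/8·4/15 = 1/2 ✓; 2 stages ⇒ order 2.

2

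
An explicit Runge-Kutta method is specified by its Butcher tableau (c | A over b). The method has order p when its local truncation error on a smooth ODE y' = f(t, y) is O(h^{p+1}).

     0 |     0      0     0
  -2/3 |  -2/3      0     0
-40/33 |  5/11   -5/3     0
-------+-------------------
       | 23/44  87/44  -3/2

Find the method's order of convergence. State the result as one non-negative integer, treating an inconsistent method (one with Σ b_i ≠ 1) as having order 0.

b = (23/44, 87/44, -3/2)
c = (0, -2/3, -40/33)
Ac = (0, 0, 10/9)
Σ b_i: 23/44·1 + 87/44·1 + (-3/2)·1 = 1 ✓
b·c: 87/44·(-2/3) + (-3/2)·(-40/33) = 1/2 ✓
b·c²: 87/44·4/9 + (-3/2)·1600/1089 = -481/363 ≠ 1/3 ⇒ order 2.
b·Ac: (-3/2)·10/9 = -5/3 ≠ 1/6

2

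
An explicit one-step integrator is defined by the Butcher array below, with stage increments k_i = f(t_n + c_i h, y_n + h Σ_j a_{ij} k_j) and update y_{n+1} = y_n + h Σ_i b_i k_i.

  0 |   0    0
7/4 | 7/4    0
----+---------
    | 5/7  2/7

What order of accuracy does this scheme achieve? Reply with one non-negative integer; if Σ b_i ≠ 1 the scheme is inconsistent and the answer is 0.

b = (5/7, 2/7)
c = (0, 7/4)
Σ b_i: 5/7·1 + 2/7·1 = 1 ✓
b·c: 2/7·7/4 = 1/2 ✓; 2 stages ⇒ order 2.

2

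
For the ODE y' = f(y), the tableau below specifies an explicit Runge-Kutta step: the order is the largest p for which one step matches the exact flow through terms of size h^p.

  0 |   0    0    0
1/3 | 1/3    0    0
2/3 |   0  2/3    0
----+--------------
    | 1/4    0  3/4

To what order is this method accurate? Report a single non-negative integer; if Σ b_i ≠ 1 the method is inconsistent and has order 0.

3

b = (1/4, 0, 3/4)
c = (0, 1/3, 2/3)
Ac = (0, 0, 2/9)
Σ b_i: 1/4·1 + 3/4·1 = 1 ✓
b·c: 3/4·2/3 = 1/2 ✓
b·c²: 3/4·4/9 = 1/3 ✓
b·Ac: 3/4·2/9 = 1/6 ✓; 3 stages ⇒ order 3.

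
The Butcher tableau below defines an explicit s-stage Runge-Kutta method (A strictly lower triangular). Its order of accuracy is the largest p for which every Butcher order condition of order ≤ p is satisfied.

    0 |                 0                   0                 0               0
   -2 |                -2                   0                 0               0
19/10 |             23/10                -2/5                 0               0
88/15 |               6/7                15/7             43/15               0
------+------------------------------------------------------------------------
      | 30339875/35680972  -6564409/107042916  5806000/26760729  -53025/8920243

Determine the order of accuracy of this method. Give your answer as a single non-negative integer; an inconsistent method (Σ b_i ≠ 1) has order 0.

3

b = (30339875/35680972, -6564409/107042916, 5806000/26760729, -53025/8920243)
c = (0, -2, 19/10, 88/15)
Ac = (0, 0, 4/5, 1219/1050)
Σ b_i: 30339875/35680972·1 + (-6564409/107042916)·1 + 5806000/26760729·1 + (-53025/8920243)·1 = 1 ✓
b·c: (-6564409/107042916)·(-2) + 5806000/26760729·19/10 + (-53025/8920243)·88/15 = 1/2 ✓
b·c²: (-6564409/107042916)·4 + 5806000/26760729·361/100 + (-53025/8920243)·7744/225 = 1/3 ✓
b·Ac: 5806000/26760729·4/5 + (-53025/8920243)·1219/1050 = 1/6 ✓
b·c³: (-6564409/107042916)·(-8) + 5806000/26760729·6859/1000 + (-53025/8920243)·681472/3375 = 312481876/401410935 ≠ 1/4 ⇒ order 3.
b·(c∘Ac): 5806000/26760729·38/25 + (-53025/8920243)·53636/7875 = 12902788/44601215 ≠ 1/8
b·Ac²: 5806000/26760729·(-8/5) + (-53025/8920243)·198661/10500 = -245986283/535214580 ≠ 1/12
b·A²c: (-53025/8920243)·172/75 = -121604/8920243 ≠ 1/24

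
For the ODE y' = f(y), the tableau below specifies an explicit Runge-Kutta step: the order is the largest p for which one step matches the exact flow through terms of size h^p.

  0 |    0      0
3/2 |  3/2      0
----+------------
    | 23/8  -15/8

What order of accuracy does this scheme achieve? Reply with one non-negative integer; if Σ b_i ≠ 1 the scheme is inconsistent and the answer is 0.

b = (23/8, -15/8)
c = (0, 3/2)
Σ b_i: 23/8·1 + (-15/8)·1 = 1 ✓
b·c: (-15/8)·3/2 = -45/16 ≠ 1/2 ⇒ order 1.

1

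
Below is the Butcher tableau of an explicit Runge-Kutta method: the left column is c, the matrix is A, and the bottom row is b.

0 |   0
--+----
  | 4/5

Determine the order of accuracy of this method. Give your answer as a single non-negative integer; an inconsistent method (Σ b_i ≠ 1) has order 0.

0

b = (4/5)
c = (0)
Σ b_i: 4/5·1 = 4/5 ≠ 1 ⇒ order 0.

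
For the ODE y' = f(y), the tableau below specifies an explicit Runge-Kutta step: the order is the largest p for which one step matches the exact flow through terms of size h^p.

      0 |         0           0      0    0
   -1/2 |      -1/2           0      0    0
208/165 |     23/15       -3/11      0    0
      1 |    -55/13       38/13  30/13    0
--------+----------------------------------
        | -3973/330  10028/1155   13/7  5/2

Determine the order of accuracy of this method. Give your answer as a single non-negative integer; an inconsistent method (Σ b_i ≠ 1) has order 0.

b = (-3973/330, 10028/1155, 13/7, 5/2)
c = (0, -1/2, 208/165, 1)
Ac = (0, 0, 3/22, 207/143)
Σ b_i: (-3973/330)·1 + 10028/1155·1 + 13/7·1 + 5/2·1 = 1 ✓
b·c: 10028/1155·(-1/2) + 13/7·208/165 + 5/2·1 = 1/2 ✓
b·c²: 10028/1155·1/4 + 13/7·43264/27225 + 5/2·1 = 415007/54450 ≠ 1/3 ⇒ order 2.
b·Ac: 13/7·3/22 + 5/2·207/143 = 3876/1001 ≠ 1/6

2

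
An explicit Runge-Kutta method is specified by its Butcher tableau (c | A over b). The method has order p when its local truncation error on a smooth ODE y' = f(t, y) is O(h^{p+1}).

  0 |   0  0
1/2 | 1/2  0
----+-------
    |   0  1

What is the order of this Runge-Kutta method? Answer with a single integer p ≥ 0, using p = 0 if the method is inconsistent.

2

b = (0, 1)
c = (0, 1/2)
Σ b_i: 1·1 = 1 ✓
b·c: 1·1/2 = 1/2 ✓; 2 stages ⇒ order 2.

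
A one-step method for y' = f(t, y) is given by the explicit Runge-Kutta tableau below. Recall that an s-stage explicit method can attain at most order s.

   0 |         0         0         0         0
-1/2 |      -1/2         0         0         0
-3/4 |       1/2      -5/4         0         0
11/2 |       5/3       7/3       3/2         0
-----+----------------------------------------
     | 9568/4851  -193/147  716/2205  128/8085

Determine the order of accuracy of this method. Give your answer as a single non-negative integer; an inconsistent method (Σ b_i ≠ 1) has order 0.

b = (9568/4851, -193/147, 716/2205, 128/8085)
c = (0, -1/2, -3/4, 11/2)
Ac = (0, 0, 5/8, -55/24)
Σ b_i: 9568/4851·1 + (-193/147)·1 + 716/2205·1 + 128/8085·1 = 1 ✓
b·c: (-193/147)·(-1/2) + 716/2205·(-3/4) + 128/8085·11/2 = 1/2 ✓
b·c²: (-193/147)·1/4 + 716/2205·9/16 + 128/8085·121/4 = 1/3 ✓
b·Ac: 716/2205·5/8 + 128/8085·(-55/24) = 1/6 ✓
b·c³: (-193/147)·(-1/8) + 716/2205·(-27/64) + 128/8085·1331/8 = 6259/2352 ≠ 1/4 ⇒ order 3.
b·(c∘Ac): 716/2205·(-15/32) + 128/8085·(-605/48) = -1241/3528 ≠ 1/8
b·Ac²: 716/2205·(-5/16) + 128/8085·137/96 = -2551/32340 ≠ 1/12
b·A²c: 128/8085·15/16 = 8/539 ≠ 1/24

3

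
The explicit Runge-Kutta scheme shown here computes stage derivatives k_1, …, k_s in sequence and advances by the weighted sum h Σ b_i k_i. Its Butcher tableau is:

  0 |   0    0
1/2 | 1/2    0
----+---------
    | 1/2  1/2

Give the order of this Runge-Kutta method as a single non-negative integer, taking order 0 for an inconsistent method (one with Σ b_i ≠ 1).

b = (1/2, 1/2)
c = (0, 1/2)
Σ b_i: 1/2·1 + 1/2·1 = 1 ✓
b·c: 1/2·1/2 = 1/4 ≠ 1/2 ⇒ order 1.

1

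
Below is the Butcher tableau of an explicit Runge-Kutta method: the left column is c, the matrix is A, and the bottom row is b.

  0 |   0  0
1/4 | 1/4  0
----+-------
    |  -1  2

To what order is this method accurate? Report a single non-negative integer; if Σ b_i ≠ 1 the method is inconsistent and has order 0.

b = (-1, 2)
c = (0, 1/4)
Σ b_i: (-1)·1 + 2·1 = 1 ✓
b·c: 2·1/4 = 1/2 ✓; 2 stages ⇒ order 2.

2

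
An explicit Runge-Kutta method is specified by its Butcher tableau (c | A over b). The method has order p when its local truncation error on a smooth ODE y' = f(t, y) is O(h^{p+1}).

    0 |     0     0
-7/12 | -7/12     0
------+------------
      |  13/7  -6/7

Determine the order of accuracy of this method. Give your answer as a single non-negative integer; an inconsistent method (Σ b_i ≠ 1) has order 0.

2

b = (13/7, -6/7)
c = (0, -7/12)
Σ b_i: 13/7·1 + (-6/7)·1 = 1 ✓
b·c: (-6/7)·(-7/12) = 1/2 ✓; 2 stages ⇒ order 2.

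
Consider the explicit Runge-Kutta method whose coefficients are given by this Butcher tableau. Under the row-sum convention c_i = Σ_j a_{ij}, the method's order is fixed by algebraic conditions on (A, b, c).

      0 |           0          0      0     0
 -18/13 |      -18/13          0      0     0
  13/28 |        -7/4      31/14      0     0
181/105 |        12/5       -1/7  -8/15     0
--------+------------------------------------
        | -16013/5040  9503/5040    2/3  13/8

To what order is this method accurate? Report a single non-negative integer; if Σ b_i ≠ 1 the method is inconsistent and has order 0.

2

b = (-16013/5040, 9503/5040, 2/3, 13/8)
c = (0, -18/13, 13/28, 181/105)
Ac = (0, 0, -279/91, -68/1365)
Σ b_i: (-16013/5040)·1 + 9503/5040·1 + 2/3·1 + 13/8·1 = 1 ✓
b·c: 9503/5040·(-18/13) + 2/3·13/28 + 13/8·181/105 = 1/2 ✓
b·c²: 9503/5040·324/169 + 2/3·169/784 + 13/8·32761/11025 = 4923077/573300 ≠ 1/3 ⇒ order 2.
b·Ac: 2/3·(-279/91) + 13/8·(-68/1365) = -5801/2730 ≠ 1/6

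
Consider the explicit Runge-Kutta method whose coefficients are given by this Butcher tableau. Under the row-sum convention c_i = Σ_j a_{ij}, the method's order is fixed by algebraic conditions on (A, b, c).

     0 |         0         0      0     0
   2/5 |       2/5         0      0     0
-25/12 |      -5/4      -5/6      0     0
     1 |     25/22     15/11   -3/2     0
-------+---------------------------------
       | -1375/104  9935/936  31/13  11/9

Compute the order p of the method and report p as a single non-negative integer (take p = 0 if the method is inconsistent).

b = (-1375/104, 9935/936, 31/13, 11/9)
c = (0, 2/5, -25/12, 1)
Ac = (0, 0, -1/3, 323/88)
Σ b_i: (-1375/104)·1 + 9935/936·1 + 31/13·1 + 11/9·1 = 1 ✓
b·c: 9935/936·2/5 + 31/13·(-25/12) + 11/9·1 = 1/2 ✓
b·c²: 9935/936·4/25 + 31/13·625/144 + 11/9·1 = 124211/9360 ≠ 1/3 ⇒ order 2.
b·Ac: 31/13·(-1/3) + 11/9·323/88 = 3455/936 ≠ 1/6

2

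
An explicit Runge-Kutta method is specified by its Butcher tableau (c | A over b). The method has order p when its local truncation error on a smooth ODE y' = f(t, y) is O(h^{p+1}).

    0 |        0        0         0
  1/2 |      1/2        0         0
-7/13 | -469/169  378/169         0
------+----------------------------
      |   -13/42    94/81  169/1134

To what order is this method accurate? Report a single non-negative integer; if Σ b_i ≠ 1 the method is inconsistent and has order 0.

b = (-13/42, 94/81, 169/1134)
c = (0, 1/2, -7/13)
Ac = (0, 0, 189/169)
Σ b_i: (-13/42)·1 + 94/81·1 + 169/1134·1 = 1 ✓
b·c: 94/81·1/2 + 169/1134·(-7/13) = 1/2 ✓
b·c²: 94/81·1/4 + 169/1134·49/169 = 1/3 ✓
b·Ac: 169/1134·189/169 = 1/6 ✓; 3 stages ⇒ order 3.

3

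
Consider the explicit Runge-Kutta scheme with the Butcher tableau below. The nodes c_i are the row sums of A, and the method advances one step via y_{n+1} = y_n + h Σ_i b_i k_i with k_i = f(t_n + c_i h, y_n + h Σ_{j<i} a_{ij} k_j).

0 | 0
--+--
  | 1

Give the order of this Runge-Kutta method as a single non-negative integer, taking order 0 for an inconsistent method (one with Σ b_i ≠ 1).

b = (1)
c = (0)
Σ b_i: 1·1 = 1 ✓; 1 stage ⇒ order 1.

1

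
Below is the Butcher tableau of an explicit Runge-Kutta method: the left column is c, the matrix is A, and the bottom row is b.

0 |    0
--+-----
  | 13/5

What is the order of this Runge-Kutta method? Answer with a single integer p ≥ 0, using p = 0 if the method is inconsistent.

0

b = (13/5)
c = (0)
Σ b_i: 13/5·1 = 13/5 ≠ 1 ⇒ order 0.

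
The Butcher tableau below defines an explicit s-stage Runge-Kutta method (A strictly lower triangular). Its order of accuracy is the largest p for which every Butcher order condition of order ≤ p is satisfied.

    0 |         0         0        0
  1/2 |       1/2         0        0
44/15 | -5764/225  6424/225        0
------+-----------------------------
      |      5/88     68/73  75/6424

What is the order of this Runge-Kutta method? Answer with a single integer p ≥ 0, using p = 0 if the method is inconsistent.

b = (5/88, 68/73, 75/6424)
c = (0, 1/2, 44/15)
Ac = (0, 0, 3212/225)
Σ b_i: 5/88·1 + 68/73·1 + 75/6424·1 = 1 ✓
b·c: 68/73·1/2 + 75/6424·44/15 = 1/2 ✓
b·c²: 68/73·1/4 + 75/6424·1936/225 = 1/3 ✓
b·Ac: 75/6424·3212/225 = 1/6 ✓; 3 stages ⇒ order 3.

3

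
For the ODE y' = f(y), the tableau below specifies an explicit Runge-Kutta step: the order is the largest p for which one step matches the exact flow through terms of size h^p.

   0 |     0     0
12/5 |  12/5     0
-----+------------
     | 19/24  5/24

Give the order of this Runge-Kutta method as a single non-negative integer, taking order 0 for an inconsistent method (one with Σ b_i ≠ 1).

b = (19/24, 5/24)
c = (0, 12/5)
Σ b_i: 19/24·1 + 5/24·1 = 1 ✓
b·c: 5/24·12/5 = 1/2 ✓; 2 stages ⇒ order 2.

2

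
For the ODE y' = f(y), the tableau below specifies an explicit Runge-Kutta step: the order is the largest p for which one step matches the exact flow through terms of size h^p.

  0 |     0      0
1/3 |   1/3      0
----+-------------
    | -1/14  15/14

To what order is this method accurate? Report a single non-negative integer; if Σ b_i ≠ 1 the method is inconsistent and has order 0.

b = (-1/14, 15/14)
c = (0, 1/3)
Σ b_i: (-1/14)·1 + 15/14·1 = 1 ✓
b·c: 15/14·1/3 = 5/14 ≠ 1/2 ⇒ order 1.

1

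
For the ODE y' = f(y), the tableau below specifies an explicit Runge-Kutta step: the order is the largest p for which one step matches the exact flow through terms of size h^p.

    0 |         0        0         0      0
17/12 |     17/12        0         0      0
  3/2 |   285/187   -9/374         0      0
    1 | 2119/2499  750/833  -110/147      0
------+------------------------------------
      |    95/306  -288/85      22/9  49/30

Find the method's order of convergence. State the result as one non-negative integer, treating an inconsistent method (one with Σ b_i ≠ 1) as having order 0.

4

b = (95/306, -288/85, 22/9, 49/30)
c = (0, 17/12, 3/2, 1)
Ac = (0, 0, -3/88, 15/98)
Σ b_i: 95/306·1 + (-288/85)·1 + 22/9·1 + 49/30·1 = 1 ✓
b·c: (-288/85)·17/12 + 22/9·3/2 + 49/30·1 = 1/2 ✓
b·c²: (-288/85)·289/144 + 22/9·9/4 + 49/30·1 = 1/3 ✓
b·Ac: 22/9·(-3/88) + 49/30·15/98 = 1/6 ✓
b·c³: (-288/85)·4913/1728 + 22/9·27/8 + 49/30·1 = 1/4 ✓
b·(c∘Ac): 22/9·(-9/176) + 49/30·15/98 = 1/8 ✓
b·Ac²: 22/9·(-17/352) + 49/30·145/1176 = 1/12 ✓
b·A²c: 49/30·5/196 = 1/24 ✓; 4 stages ⇒ order 4.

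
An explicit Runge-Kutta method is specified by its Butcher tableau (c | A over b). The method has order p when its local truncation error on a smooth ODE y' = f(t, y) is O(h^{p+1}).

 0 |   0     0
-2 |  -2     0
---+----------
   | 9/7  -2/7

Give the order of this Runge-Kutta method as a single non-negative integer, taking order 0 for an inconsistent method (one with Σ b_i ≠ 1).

1

b = (9/7, -2/7)
c = (0, -2)
Σ b_i: 9/7·1 + (-2/7)·1 = 1 ✓
b·c: (-2/7)·(-2) = 4/7 ≠ 1/2 ⇒ order 1.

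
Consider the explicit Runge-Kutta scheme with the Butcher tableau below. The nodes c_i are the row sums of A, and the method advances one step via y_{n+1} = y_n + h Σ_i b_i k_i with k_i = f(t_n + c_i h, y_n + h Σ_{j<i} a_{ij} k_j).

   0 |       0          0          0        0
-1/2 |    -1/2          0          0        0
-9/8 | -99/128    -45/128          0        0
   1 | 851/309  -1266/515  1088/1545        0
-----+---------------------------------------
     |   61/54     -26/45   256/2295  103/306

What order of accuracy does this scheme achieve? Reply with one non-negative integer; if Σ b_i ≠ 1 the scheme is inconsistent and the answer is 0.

4

b = (61/54, -26/45, 256/2295, 103/306)
c = (0, -1/2, -9/8, 1)
Ac = (0, 0, 45/256, 45/103)
Σ b_i: 61/54·1 + (-26/45)·1 + 256/2295·1 + 103/306·1 = 1 ✓
b·c: (-26/45)·(-1/2) + 256/2295·(-9/8) + 103/306·1 = 1/2 ✓
b·c²: (-26/45)·1/4 + 256/2295·81/64 + 103/306·1 = 1/3 ✓
b·Ac: 256/2295·45/256 + 103/306·45/103 = 1/6 ✓
b·c³: (-26/45)·(-1/8) + 256/2295·(-729/512) + 103/306·1 = 1/4 ✓
b·(c∘Ac): 256/2295·(-405/2048) + 103/306·45/103 = 1/8 ✓
b·Ac²: 256/2295·(-45/512) + 103/306·57/206 = 1/12 ✓
b·A²c: 103/306·51/412 = 1/24 ✓; 4 stages ⇒ order 4.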